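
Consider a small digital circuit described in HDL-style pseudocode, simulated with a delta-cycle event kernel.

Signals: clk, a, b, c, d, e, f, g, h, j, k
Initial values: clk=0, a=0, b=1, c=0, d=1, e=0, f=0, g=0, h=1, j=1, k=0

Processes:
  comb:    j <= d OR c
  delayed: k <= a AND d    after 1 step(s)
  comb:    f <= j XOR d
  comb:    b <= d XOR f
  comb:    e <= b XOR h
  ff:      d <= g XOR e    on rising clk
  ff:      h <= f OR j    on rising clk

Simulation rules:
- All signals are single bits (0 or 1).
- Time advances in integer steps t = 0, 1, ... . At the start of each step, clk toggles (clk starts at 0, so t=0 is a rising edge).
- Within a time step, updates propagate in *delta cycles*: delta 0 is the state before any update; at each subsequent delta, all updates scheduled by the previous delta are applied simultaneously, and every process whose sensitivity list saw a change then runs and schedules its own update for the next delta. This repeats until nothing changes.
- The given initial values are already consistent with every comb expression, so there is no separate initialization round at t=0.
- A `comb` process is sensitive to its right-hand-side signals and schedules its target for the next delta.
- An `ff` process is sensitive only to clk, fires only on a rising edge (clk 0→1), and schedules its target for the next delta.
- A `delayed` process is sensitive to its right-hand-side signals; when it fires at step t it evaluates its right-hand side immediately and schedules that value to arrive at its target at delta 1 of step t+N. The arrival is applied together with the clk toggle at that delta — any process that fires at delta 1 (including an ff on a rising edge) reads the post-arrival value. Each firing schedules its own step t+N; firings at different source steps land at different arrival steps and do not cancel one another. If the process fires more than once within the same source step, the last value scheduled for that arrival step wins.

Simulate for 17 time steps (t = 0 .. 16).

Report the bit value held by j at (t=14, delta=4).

1

t0.Δ0 h=1 a=0 clk=0 k=0 b=1 j=1 d=1 c=0 e=0 f=0 g=0
t0.Δ1 h=1 a=0 clk=1 k=0 b=1 j=1 d=1 c=0 e=0 f=0 g=0
t0.Δ2 h=1 a=0 clk=1 k=0 b=1 j=1 d=0 c=0 e=0 f=0 g=0
t0.Δ3 h=1 a=0 clk=1 k=0 b=0 j=0 d=0 c=0 e=0 f=1 g=0
t0.Δ4 h=1 a=0 clk=1 k=0 b=1 j=0 d=0 c=0 e=1 f=0 g=0
t0.Δ5 h=1 a=0 clk=1 k=0 b=0 j=0 d=0 c=0 e=0 f=0 g=0
t0.Δ6 h=1 a=0 clk=1 k=0 b=0 j=0 d=0 c=0 e=1 f=0 g=0
t1.Δ0 h=1 a=0 clk=1 k=0 b=0 j=0 d=0 c=0 e=1 f=0 g=0
t1.Δ1 h=1 a=0 clk=0 k=0 b=0 j=0 d=0 c=0 e=1 f=0 g=0
t2.Δ0 h=1 a=0 clk=0 k=0 b=0 j=0 d=0 c=0 e=1 f=0 g=0
t2.Δ1 h=1 a=0 clk=1 k=0 b=0 j=0 d=0 c=0 e=1 f=0 g=0
t2.Δ2 h=0 a=0 clk=1 k=0 b=0 j=0 d=1 c=0 e=1 f=0 g=0
t2.Δ3 h=0 a=0 clk=1 k=0 b=1 j=1 d=1 c=0 e=0 f=1 g=0
t2.Δ4 h=0 a=0 clk=1 k=0 b=0 j=1 d=1 c=0 e=1 f=0 g=0
t2.Δ5 h=0 a=0 clk=1 k=0 b=1 j=1 d=1 c=0 e=0 f=0 g=0
t2.Δ6 h=0 a=0 clk=1 k=0 b=1 j=1 d=1 c=0 e=1 f=0 g=0
t3.Δ0 h=0 a=0 clk=1 k=0 b=1 j=1 d=1 c=0 e=1 f=0 g=0
t3.Δ1 h=0 a=0 clk=0 k=0 b=1 j=1 d=1 c=0 e=1 f=0 g=0
t4.Δ0 h=0 a=0 clk=0 k=0 b=1 j=1 d=1 c=0 e=1 f=0 g=0
t4.Δ1 h=0 a=0 clk=1 k=0 b=1 j=1 d=1 c=0 e=1 f=0 g=0
t4.Δ2 h=1 a=0 clk=1 k=0 b=1 j=1 d=1 c=0 e=1 f=0 g=0
t4.Δ3 h=1 a=0 clk=1 k=0 b=1 j=1 d=1 c=0 e=0 f=0 g=0
t5.Δ0 h=1 a=0 clk=1 k=0 b=1 j=1 d=1 c=0 e=0 f=0 g=0
t5.Δ1 h=1 a=0 clk=0 k=0 b=1 j=1 d=1 c=0 e=0 f=0 g=0
t6.Δ0 h=1 a=0 clk=0 k=0 b=1 j=1 d=1 c=0 e=0 f=0 g=0
t6.Δ1 h=1 a=0 clk=1 k=0 b=1 j=1 d=1 c=0 e=0 f=0 g=0
t6.Δ2 h=1 a=0 clk=1 k=0 b=1 j=1 d=0 c=0 e=0 f=0 g=0
t6.Δ3 h=1 a=0 clk=1 k=0 b=0 j=0 d=0 c=0 e=0 f=1 g=0
t6.Δ4 h=1 a=0 clk=1 k=0 b=1 j=0 d=0 c=0 e=1 f=0 g=0
t6.Δ5 h=1 a=0 clk=1 k=0 b=0 j=0 d=0 c=0 e=0 f=0 g=0
t6.Δ6 h=1 a=0 clk=1 k=0 b=0 j=0 d=0 c=0 e=1 f=0 g=0
t7.Δ0 h=1 a=0 clk=1 k=0 b=0 j=0 d=0 c=0 e=1 f=0 g=0
t7.Δ1 h=1 a=0 clk=0 k=0 b=0 j=0 d=0 c=0 e=1 f=0 g=0
t8.Δ0 h=1 a=0 clk=0 k=0 b=0 j=0 d=0 c=0 e=1 f=0 g=0
t8.Δ1 h=1 a=0 clk=1 k=0 b=0 j=0 d=0 c=0 e=1 f=0 g=0
t8.Δ2 h=0 a=0 clk=1 k=0 b=0 j=0 d=1 c=0 e=1 f=0 g=0
t8.Δ3 h=0 a=0 clk=1 k=0 b=1 j=1 d=1 c=0 e=0 f=1 g=0
t8.Δ4 h=0 a=0 clk=1 k=0 b=0 j=1 d=1 c=0 e=1 f=0 g=0
t8.Δ5 h=0 a=0 clk=1 k=0 b=1 j=1 d=1 c=0 e=0 f=0 g=0
t8.Δ6 h=0 a=0 clk=1 k=0 b=1 j=1 d=1 c=0 e=1 f=0 g=0
t9.Δ0 h=0 a=0 clk=1 k=0 b=1 j=1 d=1 c=0 e=1 f=0 g=0
t9.Δ1 h=0 a=0 clk=0 k=0 b=1 j=1 d=1 c=0 e=1 f=0 g=0
t10.Δ0 h=0 a=0 clk=0 k=0 b=1 j=1 d=1 c=0 e=1 f=0 g=0
t10.Δ1 h=0 a=0 clk=1 k=0 b=1 j=1 d=1 c=0 e=1 f=0 g=0
t10.Δ2 h=1 a=0 clk=1 k=0 b=1 j=1 d=1 c=0 e=1 f=0 g=0
t10.Δ3 h=1 a=0 clk=1 k=0 b=1 j=1 d=1 c=0 e=0 f=0 g=0
t11.Δ0 h=1 a=0 clk=1 k=0 b=1 j=1 d=1 c=0 e=0 f=0 g=0
t11.Δ1 h=1 a=0 clk=0 k=0 b=1 j=1 d=1 c=0 e=0 f=0 g=0
t12.Δ0 h=1 a=0 clk=0 k=0 b=1 j=1 d=1 c=0 e=0 f=0 g=0
t12.Δ1 h=1 a=0 clk=1 k=0 b=1 j=1 d=1 c=0 e=0 f=0 g=0
t12.Δ2 h=1 a=0 clk=1 k=0 b=1 j=1 d=0 c=0 e=0 f=0 g=0
t12.Δ3 h=1 a=0 clk=1 k=0 b=0 j=0 d=0 c=0 e=0 f=1 g=0
t12.Δ4 h=1 a=0 clk=1 k=0 b=1 j=0 d=0 c=0 e=1 f=0 g=0
t12.Δ5 h=1 a=0 clk=1 k=0 b=0 j=0 d=0 c=0 e=0 f=0 g=0
t12.Δ6 h=1 a=0 clk=1 k=0 b=0 j=0 d=0 c=0 e=1 f=0 g=0
t13.Δ0 h=1 a=0 clk=1 k=0 b=0 j=0 d=0 c=0 e=1 f=0 g=0
t13.Δ1 h=1 a=0 clk=0 k=0 b=0 j=0 d=0 c=0 e=1 f=0 g=0
t14.Δ0 h=1 a=0 clk=0 k=0 b=0 j=0 d=0 c=0 e=1 f=0 g=0
t14.Δ1 h=1 a=0 clk=1 k=0 b=0 j=0 d=0 c=0 e=1 f=0 g=0
t14.Δ2 h=0 a=0 clk=1 k=0 b=0 j=0 d=1 c=0 e=1 f=0 g=0
t14.Δ3 h=0 a=0 clk=1 k=0 b=1 j=1 d=1 c=0 e=0 f=1 g=0
t14.Δ4 h=0 a=0 clk=1 k=0 b=0 j=1 d=1 c=0 e=1 f=0 g=0
t14.Δ5 h=0 a=0 clk=1 k=0 b=1 j=1 d=1 c=0 e=0 f=0 g=0
t14.Δ6 h=0 a=0 clk=1 k=0 b=1 j=1 d=1 c=0 e=1 f=0 g=0
t15.Δ0 h=0 a=0 clk=1 k=0 b=1 j=1 d=1 c=0 e=1 f=0 g=0
t15.Δ1 h=0 a=0 clk=0 k=0 b=1 j=1 d=1 c=0 e=1 f=0 g=0
t16.Δ0 h=0 a=0 clk=0 k=0 b=1 j=1 d=1 c=0 e=1 f=0 g=0
t16.Δ1 h=0 a=0 clk=1 k=0 b=1 j=1 d=1 c=0 e=1 f=0 g=0
t16.Δ2 h=1 a=0 clk=1 k=0 b=1 j=1 d=1 c=0 e=1 f=0 g=0
t16.Δ3 h=1 a=0 clk=1 k=0 b=1 j=1 d=1 c=0 e=0 f=0 g=0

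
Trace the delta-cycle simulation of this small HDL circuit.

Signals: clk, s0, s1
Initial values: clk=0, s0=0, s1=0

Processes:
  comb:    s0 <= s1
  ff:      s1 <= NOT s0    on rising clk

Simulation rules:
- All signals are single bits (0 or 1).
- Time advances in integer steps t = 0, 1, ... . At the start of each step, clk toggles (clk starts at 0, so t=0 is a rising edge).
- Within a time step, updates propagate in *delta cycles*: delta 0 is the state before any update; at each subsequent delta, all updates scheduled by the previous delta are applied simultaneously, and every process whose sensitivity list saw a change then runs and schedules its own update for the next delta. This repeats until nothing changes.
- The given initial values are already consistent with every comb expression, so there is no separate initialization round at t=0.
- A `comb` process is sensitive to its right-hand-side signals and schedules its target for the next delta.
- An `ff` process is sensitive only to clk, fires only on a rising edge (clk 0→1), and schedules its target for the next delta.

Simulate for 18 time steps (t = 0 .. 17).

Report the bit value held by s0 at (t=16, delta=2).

0

[bits: s0,clk,s1]
t=0: Δ0=000 Δ1=010 Δ2=011 Δ3=111 | 3Δ
t=1: Δ0=111 Δ1=101 | 1Δ
t=2: Δ0=101 Δ1=111 Δ2=110 Δ3=010 | 3Δ
t=3: Δ0=010 Δ1=000 | 1Δ
t=4: Δ0=000 Δ1=010 Δ2=011 Δ3=111 | 3Δ
t=5: Δ0=111 Δ1=101 | 1Δ
t=6: Δ0=101 Δ1=111 Δ2=110 Δ3=010 | 3Δ
t=7: Δ0=010 Δ1=000 | 1Δ
t=8: Δ0=000 Δ1=010 Δ2=011 Δ3=111 | 3Δ
t=9: Δ0=111 Δ1=101 | 1Δ
t=10: Δ0=101 Δ1=111 Δ2=110 Δ3=010 | 3Δ
t=11: Δ0=010 Δ1=000 | 1Δ
t=12: Δ0=000 Δ1=010 Δ2=011 Δ3=111 | 3Δ
t=13: Δ0=111 Δ1=101 | 1Δ
t=14: Δ0=101 Δ1=111 Δ2=110 Δ3=010 | 3Δ
t=15: Δ0=010 Δ1=000 | 1Δ
t=16: Δ0=000 Δ1=010 Δ2=011 Δ3=111 | 3Δ
t=17: Δ0=111 Δ1=101 | 1Δ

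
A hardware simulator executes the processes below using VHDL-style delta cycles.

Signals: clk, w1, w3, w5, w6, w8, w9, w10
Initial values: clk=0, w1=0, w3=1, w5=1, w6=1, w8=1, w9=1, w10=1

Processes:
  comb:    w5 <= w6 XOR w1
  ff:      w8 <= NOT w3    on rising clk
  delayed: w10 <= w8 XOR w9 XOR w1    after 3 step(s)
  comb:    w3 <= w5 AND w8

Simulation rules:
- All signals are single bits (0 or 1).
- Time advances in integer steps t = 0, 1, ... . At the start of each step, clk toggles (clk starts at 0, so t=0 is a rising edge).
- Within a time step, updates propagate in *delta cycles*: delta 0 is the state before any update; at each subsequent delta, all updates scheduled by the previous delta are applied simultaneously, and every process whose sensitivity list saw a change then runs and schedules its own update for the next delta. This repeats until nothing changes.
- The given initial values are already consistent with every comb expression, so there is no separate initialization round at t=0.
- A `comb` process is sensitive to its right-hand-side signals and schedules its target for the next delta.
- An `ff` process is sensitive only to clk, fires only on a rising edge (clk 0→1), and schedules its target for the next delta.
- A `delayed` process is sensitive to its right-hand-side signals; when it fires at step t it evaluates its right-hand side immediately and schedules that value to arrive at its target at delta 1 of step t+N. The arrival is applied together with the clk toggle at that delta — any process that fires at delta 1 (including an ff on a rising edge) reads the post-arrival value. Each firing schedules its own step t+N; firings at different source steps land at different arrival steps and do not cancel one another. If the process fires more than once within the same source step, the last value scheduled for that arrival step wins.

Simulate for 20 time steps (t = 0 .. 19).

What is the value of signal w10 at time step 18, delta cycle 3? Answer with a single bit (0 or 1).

t=0 Δ0: w9=1 w1=0 w8=1 w10=1 w5=1 w6=1 w3=1 clk=0
  Δ1: clk:0→1
  Δ2: w8:1→0
  Δ3: w3:1→0
  (3Δ to stable)
t=1 Δ0: w9=1 w1=0 w8=0 w10=1 w5=1 w6=1 w3=0 clk=1
  Δ1: clk:1→0
  (1Δ to stable)
t=2 Δ0: w9=1 w1=0 w8=0 w10=1 w5=1 w6=1 w3=0 clk=0
  Δ1: clk:0→1
  Δ2: w8:0→1
  Δ3: w3:0→1
  (3Δ to stable)
t=3 Δ0: w9=1 w1=0 w8=1 w10=1 w5=1 w6=1 w3=1 clk=1
  Δ1: clk:1→0
  (1Δ to stable)
t=4 Δ0: w9=1 w1=0 w8=1 w10=1 w5=1 w6=1 w3=1 clk=0
  Δ1: clk:0→1
  Δ2: w8:1→0
  Δ3: w3:1→0
  (3Δ to stable)
t=5 Δ0: w9=1 w1=0 w8=0 w10=1 w5=1 w6=1 w3=0 clk=1
  Δ1: w10:1→0, clk:1→0
  (1Δ to stable)
t=6 Δ0: w9=1 w1=0 w8=0 w10=0 w5=1 w6=1 w3=0 clk=0
  Δ1: clk:0→1
  Δ2: w8:0→1
  Δ3: w3:0→1
  (3Δ to stable)
t=7 Δ0: w9=1 w1=0 w8=1 w10=0 w5=1 w6=1 w3=1 clk=1
  Δ1: w10:0→1, clk:1→0
  (1Δ to stable)
t=8 Δ0: w9=1 w1=0 w8=1 w10=1 w5=1 w6=1 w3=1 clk=0
  Δ1: clk:0→1
  Δ2: w8:1→0
  Δ3: w3:1→0
  (3Δ to stable)
t=9 Δ0: w9=1 w1=0 w8=0 w10=1 w5=1 w6=1 w3=0 clk=1
  Δ1: w10:1→0, clk:1→0
  (1Δ to stable)
t=10 Δ0: w9=1 w1=0 w8=0 w10=0 w5=1 w6=1 w3=0 clk=0
  Δ1: clk:0→1
  Δ2: w8:0→1
  Δ3: w3:0→1
  (3Δ to stable)
t=11 Δ0: w9=1 w1=0 w8=1 w10=0 w5=1 w6=1 w3=1 clk=1
  Δ1: w10:0→1, clk:1→0
  (1Δ to stable)
t=12 Δ0: w9=1 w1=0 w8=1 w10=1 w5=1 w6=1 w3=1 clk=0
  Δ1: clk:0→1
  Δ2: w8:1→0
  Δ3: w3:1→0
  (3Δ to stable)
t=13 Δ0: w9=1 w1=0 w8=0 w10=1 w5=1 w6=1 w3=0 clk=1
  Δ1: w10:1→0, clk:1→0
  (1Δ to stable)
t=14 Δ0: w9=1 w1=0 w8=0 w10=0 w5=1 w6=1 w3=0 clk=0
  Δ1: clk:0→1
  Δ2: w8:0→1
  Δ3: w3:0→1
  (3Δ to stable)
t=15 Δ0: w9=1 w1=0 w8=1 w10=0 w5=1 w6=1 w3=1 clk=1
  Δ1: w10:0→1, clk:1→0
  (1Δ to stable)
t=16 Δ0: w9=1 w1=0 w8=1 w10=1 w5=1 w6=1 w3=1 clk=0
  Δ1: clk:0→1
  Δ2: w8:1→0
  Δ3: w3:1→0
  (3Δ to stable)
t=17 Δ0: w9=1 w1=0 w8=0 w10=1 w5=1 w6=1 w3=0 clk=1
  Δ1: w10:1→0, clk:1→0
  (1Δ to stable)
t=18 Δ0: w9=1 w1=0 w8=0 w10=0 w5=1 w6=1 w3=0 clk=0
  Δ1: clk:0→1
  Δ2: w8:0→1
  Δ3: w3:0→1
  (3Δ to stable)
t=19 Δ0: w9=1 w1=0 w8=1 w10=0 w5=1 w6=1 w3=1 clk=1
  Δ1: w10:0→1, clk:1→0
  (1Δ to stable)

0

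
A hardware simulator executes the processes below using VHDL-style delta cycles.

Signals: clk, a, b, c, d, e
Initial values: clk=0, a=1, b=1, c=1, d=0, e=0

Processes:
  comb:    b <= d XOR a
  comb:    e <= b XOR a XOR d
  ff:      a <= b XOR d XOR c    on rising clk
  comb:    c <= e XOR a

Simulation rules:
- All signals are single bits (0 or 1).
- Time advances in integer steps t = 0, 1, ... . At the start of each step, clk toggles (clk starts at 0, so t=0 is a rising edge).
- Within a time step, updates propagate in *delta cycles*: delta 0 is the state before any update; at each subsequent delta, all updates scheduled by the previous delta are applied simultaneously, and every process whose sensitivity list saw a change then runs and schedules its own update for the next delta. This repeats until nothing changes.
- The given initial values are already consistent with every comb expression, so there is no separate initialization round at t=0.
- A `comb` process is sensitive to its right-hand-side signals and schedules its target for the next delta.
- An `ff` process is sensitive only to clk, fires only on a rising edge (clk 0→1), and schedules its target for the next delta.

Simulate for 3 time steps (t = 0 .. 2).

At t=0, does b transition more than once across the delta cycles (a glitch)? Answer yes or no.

t0.Δ0 d=0 c=1 e=0 a=1 clk=0 b=1
t0.Δ1 d=0 c=1 e=0 a=1 clk=1 b=1
t0.Δ2 d=0 c=1 e=0 a=0 clk=1 b=1
t0.Δ3 d=0 c=0 e=1 a=0 clk=1 b=0
t0.Δ4 d=0 c=1 e=0 a=0 clk=1 b=0
t0.Δ5 d=0 c=0 e=0 a=0 clk=1 b=0
t1.Δ0 d=0 c=0 e=0 a=0 clk=1 b=0
t1.Δ1 d=0 c=0 e=0 a=0 clk=0 b=0
t2.Δ0 d=0 c=0 e=0 a=0 clk=0 b=0
t2.Δ1 d=0 c=0 e=0 a=0 clk=1 b=0

no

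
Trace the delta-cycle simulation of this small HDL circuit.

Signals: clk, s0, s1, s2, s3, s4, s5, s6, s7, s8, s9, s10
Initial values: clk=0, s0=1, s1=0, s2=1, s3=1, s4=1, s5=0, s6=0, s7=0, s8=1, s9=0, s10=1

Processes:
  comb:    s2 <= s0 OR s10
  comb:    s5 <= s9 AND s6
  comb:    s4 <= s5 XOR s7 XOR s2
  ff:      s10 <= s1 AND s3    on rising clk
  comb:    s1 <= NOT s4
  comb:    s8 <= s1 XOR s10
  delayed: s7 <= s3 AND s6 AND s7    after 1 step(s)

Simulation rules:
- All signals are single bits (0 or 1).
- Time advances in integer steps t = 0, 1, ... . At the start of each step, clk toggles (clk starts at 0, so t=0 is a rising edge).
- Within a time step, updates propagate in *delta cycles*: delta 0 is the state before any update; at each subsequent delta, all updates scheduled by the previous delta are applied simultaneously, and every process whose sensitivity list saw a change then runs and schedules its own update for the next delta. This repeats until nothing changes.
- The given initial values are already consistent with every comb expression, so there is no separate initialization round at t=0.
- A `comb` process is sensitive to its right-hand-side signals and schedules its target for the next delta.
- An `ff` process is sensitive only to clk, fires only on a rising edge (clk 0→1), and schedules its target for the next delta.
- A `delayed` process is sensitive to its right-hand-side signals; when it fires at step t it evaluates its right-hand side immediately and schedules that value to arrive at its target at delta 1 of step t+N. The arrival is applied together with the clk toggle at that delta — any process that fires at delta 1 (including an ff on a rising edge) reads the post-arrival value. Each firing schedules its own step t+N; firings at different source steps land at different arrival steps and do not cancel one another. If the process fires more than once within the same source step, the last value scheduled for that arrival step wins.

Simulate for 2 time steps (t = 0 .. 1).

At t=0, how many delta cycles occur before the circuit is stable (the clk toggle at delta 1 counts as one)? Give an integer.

3

[bits: s3,s4,s8,s2,s5,s7,s10,s9,s6,s1,clk,s0]
t=0: Δ0=111100100001 Δ1=111100100011 Δ2=111100000011 Δ3=110100000011 | 3Δ
t=1: Δ0=110100000011 Δ1=110100000001 | 1Δ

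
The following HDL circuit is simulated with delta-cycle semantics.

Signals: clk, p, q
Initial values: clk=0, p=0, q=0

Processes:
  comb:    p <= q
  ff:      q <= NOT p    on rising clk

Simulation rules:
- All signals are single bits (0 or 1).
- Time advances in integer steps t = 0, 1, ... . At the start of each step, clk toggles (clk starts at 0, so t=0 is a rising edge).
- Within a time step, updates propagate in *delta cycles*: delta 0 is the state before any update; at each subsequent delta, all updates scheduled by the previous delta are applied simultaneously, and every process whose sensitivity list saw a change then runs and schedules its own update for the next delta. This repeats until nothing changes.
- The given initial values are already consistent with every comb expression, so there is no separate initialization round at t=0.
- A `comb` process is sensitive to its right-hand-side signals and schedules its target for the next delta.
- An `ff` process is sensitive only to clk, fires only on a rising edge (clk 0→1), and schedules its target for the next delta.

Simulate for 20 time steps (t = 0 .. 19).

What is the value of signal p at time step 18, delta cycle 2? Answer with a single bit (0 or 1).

t=0 Δ0: p=0 q=0 clk=0
  Δ1: clk:0→1
  Δ2: q:0→1
  Δ3: p:0→1
  (3Δ to stable)
t=1 Δ0: p=1 q=1 clk=1
  Δ1: clk:1→0
  (1Δ to stable)
t=2 Δ0: p=1 q=1 clk=0
  Δ1: clk:0→1
  Δ2: q:1→0
  Δ3: p:1→0
  (3Δ to stable)
t=3 Δ0: p=0 q=0 clk=1
  Δ1: clk:1→0
  (1Δ to stable)
t=4 Δ0: p=0 q=0 clk=0
  Δ1: clk:0→1
  Δ2: q:0→1
  Δ3: p:0→1
  (3Δ to stable)
t=5 Δ0: p=1 q=1 clk=1
  Δ1: clk:1→0
  (1Δ to stable)
t=6 Δ0: p=1 q=1 clk=0
  Δ1: clk:0→1
  Δ2: q:1→0
  Δ3: p:1→0
  (3Δ to stable)
t=7 Δ0: p=0 q=0 clk=1
  Δ1: clk:1→0
  (1Δ to stable)
t=8 Δ0: p=0 q=0 clk=0
  Δ1: clk:0→1
  Δ2: q:0→1
  Δ3: p:0→1
  (3Δ to stable)
t=9 Δ0: p=1 q=1 clk=1
  Δ1: clk:1→0
  (1Δ to stable)
t=10 Δ0: p=1 q=1 clk=0
  Δ1: clk:0→1
  Δ2: q:1→0
  Δ3: p:1→0
  (3Δ to stable)
t=11 Δ0: p=0 q=0 clk=1
  Δ1: clk:1→0
  (1Δ to stable)
t=12 Δ0: p=0 q=0 clk=0
  Δ1: clk:0→1
  Δ2: q:0→1
  Δ3: p:0→1
  (3Δ to stable)
t=13 Δ0: p=1 q=1 clk=1
  Δ1: clk:1→0
  (1Δ to stable)
t=14 Δ0: p=1 q=1 clk=0
  Δ1: clk:0→1
  Δ2: q:1→0
  Δ3: p:1→0
  (3Δ to stable)
t=15 Δ0: p=0 q=0 clk=1
  Δ1: clk:1→0
  (1Δ to stable)
t=16 Δ0: p=0 q=0 clk=0
  Δ1: clk:0→1
  Δ2: q:0→1
  Δ3: p:0→1
  (3Δ to stable)
t=17 Δ0: p=1 q=1 clk=1
  Δ1: clk:1→0
  (1Δ to stable)
t=18 Δ0: p=1 q=1 clk=0
  Δ1: clk:0→1
  Δ2: q:1→0
  Δ3: p:1→0
  (3Δ to stable)
t=19 Δ0: p=0 q=0 clk=1
  Δ1: clk:1→0
  (1Δ to stable)

1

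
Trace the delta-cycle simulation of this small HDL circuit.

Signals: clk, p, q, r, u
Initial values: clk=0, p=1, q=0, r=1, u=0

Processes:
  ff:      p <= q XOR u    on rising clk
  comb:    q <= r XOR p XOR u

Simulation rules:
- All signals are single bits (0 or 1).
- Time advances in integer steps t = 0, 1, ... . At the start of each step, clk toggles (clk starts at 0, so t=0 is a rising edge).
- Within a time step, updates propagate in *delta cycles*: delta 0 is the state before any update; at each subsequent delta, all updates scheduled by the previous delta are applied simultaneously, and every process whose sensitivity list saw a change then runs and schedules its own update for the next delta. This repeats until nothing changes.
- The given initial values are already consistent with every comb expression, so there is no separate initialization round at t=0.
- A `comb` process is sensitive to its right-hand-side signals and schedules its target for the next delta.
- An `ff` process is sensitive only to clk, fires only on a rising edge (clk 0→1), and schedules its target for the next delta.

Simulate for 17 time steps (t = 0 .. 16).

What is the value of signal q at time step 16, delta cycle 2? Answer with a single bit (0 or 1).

t=0 Δ0: p=1 q=0 clk=0 u=0 r=1
  Δ1: clk:0→1
  Δ2: p:1→0
  Δ3: q:0→1
  (3Δ to stable)
t=1 Δ0: p=0 q=1 clk=1 u=0 r=1
  Δ1: clk:1→0
  (1Δ to stable)
t=2 Δ0: p=0 q=1 clk=0 u=0 r=1
  Δ1: clk:0→1
  Δ2: p:0→1
  Δ3: q:1→0
  (3Δ to stable)
t=3 Δ0: p=1 q=0 clk=1 u=0 r=1
  Δ1: clk:1→0
  (1Δ to stable)
t=4 Δ0: p=1 q=0 clk=0 u=0 r=1
  Δ1: clk:0→1
  Δ2: p:1→0
  Δ3: q:0→1
  (3Δ to stable)
t=5 Δ0: p=0 q=1 clk=1 u=0 r=1
  Δ1: clk:1→0
  (1Δ to stable)
t=6 Δ0: p=0 q=1 clk=0 u=0 r=1
  Δ1: clk:0→1
  Δ2: p:0→1
  Δ3: q:1→0
  (3Δ to stable)
t=7 Δ0: p=1 q=0 clk=1 u=0 r=1
  Δ1: clk:1→0
  (1Δ to stable)
t=8 Δ0: p=1 q=0 clk=0 u=0 r=1
  Δ1: clk:0→1
  Δ2: p:1→0
  Δ3: q:0→1
  (3Δ to stable)
t=9 Δ0: p=0 q=1 clk=1 u=0 r=1
  Δ1: clk:1→0
  (1Δ to stable)
t=10 Δ0: p=0 q=1 clk=0 u=0 r=1
  Δ1: clk:0→1
  Δ2: p:0→1
  Δ3: q:1→0
  (3Δ to stable)
t=11 Δ0: p=1 q=0 clk=1 u=0 r=1
  Δ1: clk:1→0
  (1Δ to stable)
t=12 Δ0: p=1 q=0 clk=0 u=0 r=1
  Δ1: clk:0→1
  Δ2: p:1→0
  Δ3: q:0→1
  (3Δ to stable)
t=13 Δ0: p=0 q=1 clk=1 u=0 r=1
  Δ1: clk:1→0
  (1Δ to stable)
t=14 Δ0: p=0 q=1 clk=0 u=0 r=1
  Δ1: clk:0→1
  Δ2: p:0→1
  Δ3: q:1→0
  (3Δ to stable)
t=15 Δ0: p=1 q=0 clk=1 u=0 r=1
  Δ1: clk:1→0
  (1Δ to stable)
t=16 Δ0: p=1 q=0 clk=0 u=0 r=1
  Δ1: clk:0→1
  Δ2: p:1→0
  Δ3: q:0→1
  (3Δ to stable)

0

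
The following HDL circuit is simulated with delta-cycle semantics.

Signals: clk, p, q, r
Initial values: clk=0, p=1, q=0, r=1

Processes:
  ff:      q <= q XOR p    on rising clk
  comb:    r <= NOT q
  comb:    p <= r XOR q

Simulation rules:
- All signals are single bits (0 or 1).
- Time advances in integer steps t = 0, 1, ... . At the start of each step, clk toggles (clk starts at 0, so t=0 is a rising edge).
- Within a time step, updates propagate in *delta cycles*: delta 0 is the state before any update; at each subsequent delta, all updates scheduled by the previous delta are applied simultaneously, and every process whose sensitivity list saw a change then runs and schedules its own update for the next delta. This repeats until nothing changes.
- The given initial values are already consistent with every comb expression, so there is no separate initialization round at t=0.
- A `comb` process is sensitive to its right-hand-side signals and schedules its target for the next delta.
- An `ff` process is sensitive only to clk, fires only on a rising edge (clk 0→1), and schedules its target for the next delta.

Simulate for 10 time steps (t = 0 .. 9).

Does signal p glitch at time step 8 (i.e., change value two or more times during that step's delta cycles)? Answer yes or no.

t0.Δ0 r=1 q=0 clk=0 p=1
t0.Δ1 r=1 q=0 clk=1 p=1
t0.Δ2 r=1 q=1 clk=1 p=1
t0.Δ3 r=0 q=1 clk=1 p=0
t0.Δ4 r=0 q=1 clk=1 p=1
t1.Δ0 r=0 q=1 clk=1 p=1
t1.Δ1 r=0 q=1 clk=0 p=1
t2.Δ0 r=0 q=1 clk=0 p=1
t2.Δ1 r=0 q=1 clk=1 p=1
t2.Δ2 r=0 q=0 clk=1 p=1
t2.Δ3 r=1 q=0 clk=1 p=0
t2.Δ4 r=1 q=0 clk=1 p=1
t3.Δ0 r=1 q=0 clk=1 p=1
t3.Δ1 r=1 q=0 clk=0 p=1
t4.Δ0 r=1 q=0 clk=0 p=1
t4.Δ1 r=1 q=0 clk=1 p=1
t4.Δ2 r=1 q=1 clk=1 p=1
t4.Δ3 r=0 q=1 clk=1 p=0
t4.Δ4 r=0 q=1 clk=1 p=1
t5.Δ0 r=0 q=1 clk=1 p=1
t5.Δ1 r=0 q=1 clk=0 p=1
t6.Δ0 r=0 q=1 clk=0 p=1
t6.Δ1 r=0 q=1 clk=1 p=1
t6.Δ2 r=0 q=0 clk=1 p=1
t6.Δ3 r=1 q=0 clk=1 p=0
t6.Δ4 r=1 q=0 clk=1 p=1
t7.Δ0 r=1 q=0 clk=1 p=1
t7.Δ1 r=1 q=0 clk=0 p=1
t8.Δ0 r=1 q=0 clk=0 p=1
t8.Δ1 r=1 q=0 clk=1 p=1
t8.Δ2 r=1 q=1 clk=1 p=1
t8.Δ3 r=0 q=1 clk=1 p=0
t8.Δ4 r=0 q=1 clk=1 p=1
t9.Δ0 r=0 q=1 clk=1 p=1
t9.Δ1 r=0 q=1 clk=0 p=1

yes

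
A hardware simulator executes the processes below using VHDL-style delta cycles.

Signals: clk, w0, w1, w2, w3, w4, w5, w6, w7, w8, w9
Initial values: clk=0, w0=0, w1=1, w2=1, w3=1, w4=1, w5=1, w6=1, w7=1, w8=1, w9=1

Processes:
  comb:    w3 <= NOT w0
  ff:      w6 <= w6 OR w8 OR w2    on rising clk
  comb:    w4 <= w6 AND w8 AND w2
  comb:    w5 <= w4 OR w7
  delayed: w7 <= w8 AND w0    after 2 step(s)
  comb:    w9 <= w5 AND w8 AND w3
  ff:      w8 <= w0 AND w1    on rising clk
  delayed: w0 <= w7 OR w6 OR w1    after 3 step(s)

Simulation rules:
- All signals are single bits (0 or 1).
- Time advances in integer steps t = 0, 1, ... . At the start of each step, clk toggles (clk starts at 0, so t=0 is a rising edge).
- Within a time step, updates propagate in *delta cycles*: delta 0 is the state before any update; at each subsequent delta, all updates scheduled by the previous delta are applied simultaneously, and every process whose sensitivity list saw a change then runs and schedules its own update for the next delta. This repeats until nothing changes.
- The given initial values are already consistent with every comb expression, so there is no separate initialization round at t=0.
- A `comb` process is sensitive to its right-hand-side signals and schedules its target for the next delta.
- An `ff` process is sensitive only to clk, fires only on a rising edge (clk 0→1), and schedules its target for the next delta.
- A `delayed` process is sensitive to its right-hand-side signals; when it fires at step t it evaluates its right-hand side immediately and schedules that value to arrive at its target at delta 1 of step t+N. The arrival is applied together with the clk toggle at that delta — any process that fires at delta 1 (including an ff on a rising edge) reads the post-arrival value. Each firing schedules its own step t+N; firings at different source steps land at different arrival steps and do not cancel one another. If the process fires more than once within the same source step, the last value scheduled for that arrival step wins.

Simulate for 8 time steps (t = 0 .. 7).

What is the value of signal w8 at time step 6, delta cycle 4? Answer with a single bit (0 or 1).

t=0 Δ0: w3=1 w9=1 w5=1 w4=1 w8=1 w7=1 clk=0 w6=1 w0=0 w1=1 w2=1
  Δ1: clk:0→1
  Δ2: w8:1→0
  Δ3: w9:1→0, w4:1→0
  (3Δ to stable)
t=1 Δ0: w3=1 w9=0 w5=1 w4=0 w8=0 w7=1 clk=1 w6=1 w0=0 w1=1 w2=1
  Δ1: clk:1→0
  (1Δ to stable)
t=2 Δ0: w3=1 w9=0 w5=1 w4=0 w8=0 w7=1 clk=0 w6=1 w0=0 w1=1 w2=1
  Δ1: w7:1→0, clk:0→1
  Δ2: w5:1→0
  (2Δ to stable)
t=3 Δ0: w3=1 w9=0 w5=0 w4=0 w8=0 w7=0 clk=1 w6=1 w0=0 w1=1 w2=1
  Δ1: clk:1→0
  (1Δ to stable)
t=4 Δ0: w3=1 w9=0 w5=0 w4=0 w8=0 w7=0 clk=0 w6=1 w0=0 w1=1 w2=1
  Δ1: clk:0→1
  (1Δ to stable)
t=5 Δ0: w3=1 w9=0 w5=0 w4=0 w8=0 w7=0 clk=1 w6=1 w0=0 w1=1 w2=1
  Δ1: clk:1→0, w0:0→1
  Δ2: w3:1→0
  (2Δ to stable)
t=6 Δ0: w3=0 w9=0 w5=0 w4=0 w8=0 w7=0 clk=0 w6=1 w0=1 w1=1 w2=1
  Δ1: clk:0→1
  Δ2: w8:0→1
  Δ3: w4:0→1
  Δ4: w5:0→1
  (4Δ to stable)
t=7 Δ0: w3=0 w9=0 w5=1 w4=1 w8=1 w7=0 clk=1 w6=1 w0=1 w1=1 w2=1
  Δ1: clk:1→0
  (1Δ to stable)

1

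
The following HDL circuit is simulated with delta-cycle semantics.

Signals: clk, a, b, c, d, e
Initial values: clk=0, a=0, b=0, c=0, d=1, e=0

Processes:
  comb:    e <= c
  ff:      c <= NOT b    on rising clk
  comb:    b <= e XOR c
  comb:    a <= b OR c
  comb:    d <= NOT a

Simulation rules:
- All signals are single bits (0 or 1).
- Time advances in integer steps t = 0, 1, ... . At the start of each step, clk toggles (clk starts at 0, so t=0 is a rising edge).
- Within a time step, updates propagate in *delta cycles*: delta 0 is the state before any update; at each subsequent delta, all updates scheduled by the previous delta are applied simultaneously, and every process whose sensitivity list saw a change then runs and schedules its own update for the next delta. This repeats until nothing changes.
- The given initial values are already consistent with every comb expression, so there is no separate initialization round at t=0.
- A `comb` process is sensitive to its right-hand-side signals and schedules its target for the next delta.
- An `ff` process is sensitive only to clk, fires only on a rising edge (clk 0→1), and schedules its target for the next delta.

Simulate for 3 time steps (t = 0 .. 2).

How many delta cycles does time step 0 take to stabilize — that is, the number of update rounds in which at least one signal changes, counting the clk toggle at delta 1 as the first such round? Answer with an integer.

4

t=0 Δ0: b=0 c=0 e=0 a=0 clk=0 d=1
  Δ1: clk:0→1
  Δ2: c:0→1
  Δ3: b:0→1, e:0→1, a:0→1
  Δ4: b:1→0, d:1→0
  (4Δ to stable)
t=1 Δ0: b=0 c=1 e=1 a=1 clk=1 d=0
  Δ1: clk:1→0
  (1Δ to stable)
t=2 Δ0: b=0 c=1 e=1 a=1 clk=0 d=0
  Δ1: clk:0→1
  (1Δ to stable)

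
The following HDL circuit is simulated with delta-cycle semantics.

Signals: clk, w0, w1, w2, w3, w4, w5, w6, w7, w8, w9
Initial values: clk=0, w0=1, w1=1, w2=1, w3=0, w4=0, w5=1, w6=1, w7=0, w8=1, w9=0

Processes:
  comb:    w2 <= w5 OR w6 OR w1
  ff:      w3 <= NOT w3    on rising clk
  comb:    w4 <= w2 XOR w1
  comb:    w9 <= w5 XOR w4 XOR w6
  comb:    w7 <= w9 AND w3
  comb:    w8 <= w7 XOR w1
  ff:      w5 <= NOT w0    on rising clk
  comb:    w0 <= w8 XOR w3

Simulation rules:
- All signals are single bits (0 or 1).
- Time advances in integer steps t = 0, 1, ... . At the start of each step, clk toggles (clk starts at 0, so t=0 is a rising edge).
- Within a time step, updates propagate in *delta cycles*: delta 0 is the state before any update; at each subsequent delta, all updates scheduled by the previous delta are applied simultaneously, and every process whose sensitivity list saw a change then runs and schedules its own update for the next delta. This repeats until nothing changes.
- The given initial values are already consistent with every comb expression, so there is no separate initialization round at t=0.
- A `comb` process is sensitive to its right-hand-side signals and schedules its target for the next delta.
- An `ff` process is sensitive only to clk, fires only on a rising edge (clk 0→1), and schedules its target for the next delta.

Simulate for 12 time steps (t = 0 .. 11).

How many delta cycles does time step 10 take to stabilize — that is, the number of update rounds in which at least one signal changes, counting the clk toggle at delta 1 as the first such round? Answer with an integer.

5

[bits: w7,clk,w8,w9,w0,w1,w5,w4,w3,w2,w6]
t=0: Δ0=00101110011 Δ1=01101110011 Δ2=01101100111 Δ3=01110100111 Δ4=11110100111 Δ5=11010100111 Δ6=11011100111 | 6Δ
t=1: Δ0=11011100111 Δ1=10011100111 | 1Δ
t=2: Δ0=10011100111 Δ1=11011100111 Δ2=11011100011 Δ3=01010100011 Δ4=01110100011 Δ5=01111100011 | 5Δ
t=3: Δ0=01111100011 Δ1=00111100011 | 1Δ
t=4: Δ0=00111100011 Δ1=01111100011 Δ2=01111100111 Δ3=11110100111 Δ4=11010100111 Δ5=11011100111 | 5Δ
t=5: Δ0=11011100111 Δ1=10011100111 | 1Δ
t=6: Δ0=10011100111 Δ1=11011100111 Δ2=11011100011 Δ3=01010100011 Δ4=01110100011 Δ5=01111100011 | 5Δ
t=7: Δ0=01111100011 Δ1=00111100011 | 1Δ
t=8: Δ0=00111100011 Δ1=01111100011 Δ2=01111100111 Δ3=11110100111 Δ4=11010100111 Δ5=11011100111 | 5Δ
t=9: Δ0=11011100111 Δ1=10011100111 | 1Δ
t=10: Δ0=10011100111 Δ1=11011100111 Δ2=11011100011 Δ3=01010100011 Δ4=01110100011 Δ5=01111100011 | 5Δ
t=11: Δ0=01111100011 Δ1=00111100011 | 1Δ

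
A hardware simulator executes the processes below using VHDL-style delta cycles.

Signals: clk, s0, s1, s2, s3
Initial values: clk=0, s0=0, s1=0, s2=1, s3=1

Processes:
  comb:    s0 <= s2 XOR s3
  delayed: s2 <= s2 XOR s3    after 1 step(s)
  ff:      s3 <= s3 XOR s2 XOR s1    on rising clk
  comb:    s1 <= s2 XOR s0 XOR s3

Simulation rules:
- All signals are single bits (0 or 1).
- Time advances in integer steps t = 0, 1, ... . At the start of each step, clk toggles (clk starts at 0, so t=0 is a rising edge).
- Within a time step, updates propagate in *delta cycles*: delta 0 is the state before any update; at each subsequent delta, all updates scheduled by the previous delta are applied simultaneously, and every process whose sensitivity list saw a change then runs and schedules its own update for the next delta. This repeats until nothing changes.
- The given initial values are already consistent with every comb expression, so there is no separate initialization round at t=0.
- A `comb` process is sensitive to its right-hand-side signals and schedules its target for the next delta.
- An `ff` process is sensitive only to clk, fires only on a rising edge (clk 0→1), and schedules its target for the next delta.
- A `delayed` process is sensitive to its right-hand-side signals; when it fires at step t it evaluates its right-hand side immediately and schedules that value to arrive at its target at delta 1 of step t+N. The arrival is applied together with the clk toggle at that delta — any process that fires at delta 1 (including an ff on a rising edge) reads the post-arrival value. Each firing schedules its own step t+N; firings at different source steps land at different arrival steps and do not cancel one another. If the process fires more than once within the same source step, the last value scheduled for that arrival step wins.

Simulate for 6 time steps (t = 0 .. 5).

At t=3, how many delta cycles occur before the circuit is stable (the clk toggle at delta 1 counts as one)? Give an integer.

3

t0.Δ0 s1=0 clk=0 s0=0 s3=1 s2=1
t0.Δ1 s1=0 clk=1 s0=0 s3=1 s2=1
t0.Δ2 s1=0 clk=1 s0=0 s3=0 s2=1
t0.Δ3 s1=1 clk=1 s0=1 s3=0 s2=1
t0.Δ4 s1=0 clk=1 s0=1 s3=0 s2=1
t1.Δ0 s1=0 clk=1 s0=1 s3=0 s2=1
t1.Δ1 s1=0 clk=0 s0=1 s3=0 s2=1
t2.Δ0 s1=0 clk=0 s0=1 s3=0 s2=1
t2.Δ1 s1=0 clk=1 s0=1 s3=0 s2=1
t2.Δ2 s1=0 clk=1 s0=1 s3=1 s2=1
t2.Δ3 s1=1 clk=1 s0=0 s3=1 s2=1
t2.Δ4 s1=0 clk=1 s0=0 s3=1 s2=1
t3.Δ0 s1=0 clk=1 s0=0 s3=1 s2=1
t3.Δ1 s1=0 clk=0 s0=0 s3=1 s2=0
t3.Δ2 s1=1 clk=0 s0=1 s3=1 s2=0
t3.Δ3 s1=0 clk=0 s0=1 s3=1 s2=0
t4.Δ0 s1=0 clk=0 s0=1 s3=1 s2=0
t4.Δ1 s1=0 clk=1 s0=1 s3=1 s2=1
t4.Δ2 s1=1 clk=1 s0=0 s3=0 s2=1
t4.Δ3 s1=1 clk=1 s0=1 s3=0 s2=1
t4.Δ4 s1=0 clk=1 s0=1 s3=0 s2=1
t5.Δ0 s1=0 clk=1 s0=1 s3=0 s2=1
t5.Δ1 s1=0 clk=0 s0=1 s3=0 s2=1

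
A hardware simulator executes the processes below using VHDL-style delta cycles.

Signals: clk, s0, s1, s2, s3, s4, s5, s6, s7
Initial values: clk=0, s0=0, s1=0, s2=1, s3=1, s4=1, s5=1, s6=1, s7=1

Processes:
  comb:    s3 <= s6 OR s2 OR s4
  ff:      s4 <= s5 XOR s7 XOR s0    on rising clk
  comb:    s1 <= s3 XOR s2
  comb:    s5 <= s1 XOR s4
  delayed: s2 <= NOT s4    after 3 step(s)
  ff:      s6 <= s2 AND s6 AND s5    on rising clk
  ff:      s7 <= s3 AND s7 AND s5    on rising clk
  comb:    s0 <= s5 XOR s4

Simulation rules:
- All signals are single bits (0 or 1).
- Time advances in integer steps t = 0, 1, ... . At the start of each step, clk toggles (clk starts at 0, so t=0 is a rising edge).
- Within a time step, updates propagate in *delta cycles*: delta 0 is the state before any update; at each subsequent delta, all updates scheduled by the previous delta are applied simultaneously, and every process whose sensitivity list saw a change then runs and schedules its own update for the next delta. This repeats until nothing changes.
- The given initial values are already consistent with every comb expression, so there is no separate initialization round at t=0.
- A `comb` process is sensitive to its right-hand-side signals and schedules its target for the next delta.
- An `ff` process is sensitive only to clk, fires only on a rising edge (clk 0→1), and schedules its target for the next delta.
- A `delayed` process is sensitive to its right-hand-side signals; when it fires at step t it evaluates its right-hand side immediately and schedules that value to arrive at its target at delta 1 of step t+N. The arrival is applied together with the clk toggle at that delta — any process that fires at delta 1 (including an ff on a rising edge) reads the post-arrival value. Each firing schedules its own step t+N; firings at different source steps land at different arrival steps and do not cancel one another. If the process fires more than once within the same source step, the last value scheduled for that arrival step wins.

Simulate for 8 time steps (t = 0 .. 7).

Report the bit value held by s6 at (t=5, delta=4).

0

t0.Δ0 s5=1 s2=1 s4=1 s6=1 s1=0 clk=0 s0=0 s3=1 s7=1
t0.Δ1 s5=1 s2=1 s4=1 s6=1 s1=0 clk=1 s0=0 s3=1 s7=1
t0.Δ2 s5=1 s2=1 s4=0 s6=1 s1=0 clk=1 s0=0 s3=1 s7=1
t0.Δ3 s5=0 s2=1 s4=0 s6=1 s1=0 clk=1 s0=1 s3=1 s7=1
t0.Δ4 s5=0 s2=1 s4=0 s6=1 s1=0 clk=1 s0=0 s3=1 s7=1
t1.Δ0 s5=0 s2=1 s4=0 s6=1 s1=0 clk=1 s0=0 s3=1 s7=1
t1.Δ1 s5=0 s2=1 s4=0 s6=1 s1=0 clk=0 s0=0 s3=1 s7=1
t2.Δ0 s5=0 s2=1 s4=0 s6=1 s1=0 clk=0 s0=0 s3=1 s7=1
t2.Δ1 s5=0 s2=1 s4=0 s6=1 s1=0 clk=1 s0=0 s3=1 s7=1
t2.Δ2 s5=0 s2=1 s4=1 s6=0 s1=0 clk=1 s0=0 s3=1 s7=0
t2.Δ3 s5=1 s2=1 s4=1 s6=0 s1=0 clk=1 s0=1 s3=1 s7=0
t2.Δ4 s5=1 s2=1 s4=1 s6=0 s1=0 clk=1 s0=0 s3=1 s7=0
t3.Δ0 s5=1 s2=1 s4=1 s6=0 s1=0 clk=1 s0=0 s3=1 s7=0
t3.Δ1 s5=1 s2=1 s4=1 s6=0 s1=0 clk=0 s0=0 s3=1 s7=0
t4.Δ0 s5=1 s2=1 s4=1 s6=0 s1=0 clk=0 s0=0 s3=1 s7=0
t4.Δ1 s5=1 s2=1 s4=1 s6=0 s1=0 clk=1 s0=0 s3=1 s7=0
t5.Δ0 s5=1 s2=1 s4=1 s6=0 s1=0 clk=1 s0=0 s3=1 s7=0
t5.Δ1 s5=1 s2=0 s4=1 s6=0 s1=0 clk=0 s0=0 s3=1 s7=0
t5.Δ2 s5=1 s2=0 s4=1 s6=0 s1=1 clk=0 s0=0 s3=1 s7=0
t5.Δ3 s5=0 s2=0 s4=1 s6=0 s1=1 clk=0 s0=0 s3=1 s7=0
t5.Δ4 s5=0 s2=0 s4=1 s6=0 s1=1 clk=0 s0=1 s3=1 s7=0
t6.Δ0 s5=0 s2=0 s4=1 s6=0 s1=1 clk=0 s0=1 s3=1 s7=0
t6.Δ1 s5=0 s2=0 s4=1 s6=0 s1=1 clk=1 s0=1 s3=1 s7=0
t7.Δ0 s5=0 s2=0 s4=1 s6=0 s1=1 clk=1 s0=1 s3=1 s7=0
t7.Δ1 s5=0 s2=0 s4=1 s6=0 s1=1 clk=0 s0=1 s3=1 s7=0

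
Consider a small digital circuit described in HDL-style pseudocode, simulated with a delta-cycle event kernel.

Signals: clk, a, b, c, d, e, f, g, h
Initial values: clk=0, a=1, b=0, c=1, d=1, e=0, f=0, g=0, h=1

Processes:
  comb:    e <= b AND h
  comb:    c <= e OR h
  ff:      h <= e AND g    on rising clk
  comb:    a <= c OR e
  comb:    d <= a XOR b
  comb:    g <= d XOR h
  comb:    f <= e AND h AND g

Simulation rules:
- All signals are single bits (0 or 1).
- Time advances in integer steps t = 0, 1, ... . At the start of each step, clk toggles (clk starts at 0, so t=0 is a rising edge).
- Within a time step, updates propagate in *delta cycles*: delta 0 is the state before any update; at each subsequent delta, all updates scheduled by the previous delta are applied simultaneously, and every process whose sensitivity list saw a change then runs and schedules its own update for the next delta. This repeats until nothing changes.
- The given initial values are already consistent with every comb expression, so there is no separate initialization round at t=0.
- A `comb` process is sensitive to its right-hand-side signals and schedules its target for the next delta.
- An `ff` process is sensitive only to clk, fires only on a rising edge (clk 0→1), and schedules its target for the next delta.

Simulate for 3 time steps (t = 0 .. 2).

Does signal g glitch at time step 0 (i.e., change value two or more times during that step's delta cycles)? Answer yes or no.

t=0 Δ0: clk=0 g=0 h=1 e=0 f=0 c=1 a=1 b=0 d=1
  Δ1: clk:0→1
  Δ2: h:1→0
  Δ3: g:0→1, c:1→0
  Δ4: a:1→0
  Δ5: d:1→0
  Δ6: g:1→0
  (6Δ to stable)
t=1 Δ0: clk=1 g=0 h=0 e=0 f=0 c=0 a=0 b=0 d=0
  Δ1: clk:1→0
  (1Δ to stable)
t=2 Δ0: clk=0 g=0 h=0 e=0 f=0 c=0 a=0 b=0 d=0
  Δ1: clk:0→1
  (1Δ to stable)

yes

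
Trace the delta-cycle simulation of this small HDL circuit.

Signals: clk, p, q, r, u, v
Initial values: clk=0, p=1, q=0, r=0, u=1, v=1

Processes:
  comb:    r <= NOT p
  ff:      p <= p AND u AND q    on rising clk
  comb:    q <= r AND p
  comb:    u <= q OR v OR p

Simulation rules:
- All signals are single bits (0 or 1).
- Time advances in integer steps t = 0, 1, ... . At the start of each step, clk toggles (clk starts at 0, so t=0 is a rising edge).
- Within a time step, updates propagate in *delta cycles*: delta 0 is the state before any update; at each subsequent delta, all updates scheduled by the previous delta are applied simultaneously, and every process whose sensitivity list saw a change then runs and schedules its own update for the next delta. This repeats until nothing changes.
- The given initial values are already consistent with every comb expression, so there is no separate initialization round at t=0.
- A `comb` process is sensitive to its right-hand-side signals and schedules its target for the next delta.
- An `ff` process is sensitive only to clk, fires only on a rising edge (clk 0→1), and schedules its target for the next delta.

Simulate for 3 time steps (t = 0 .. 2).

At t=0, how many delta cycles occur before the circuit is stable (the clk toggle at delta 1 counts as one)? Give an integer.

t0.Δ0 r=0 v=1 q=0 clk=0 p=1 u=1
t0.Δ1 r=0 v=1 q=0 clk=1 p=1 u=1
t0.Δ2 r=0 v=1 q=0 clk=1 p=0 u=1
t0.Δ3 r=1 v=1 q=0 clk=1 p=0 u=1
t1.Δ0 r=1 v=1 q=0 clk=1 p=0 u=1
t1.Δ1 r=1 v=1 q=0 clk=0 p=0 u=1
t2.Δ0 r=1 v=1 q=0 clk=0 p=0 u=1
t2.Δ1 r=1 v=1 q=0 clk=1 p=0 u=1

3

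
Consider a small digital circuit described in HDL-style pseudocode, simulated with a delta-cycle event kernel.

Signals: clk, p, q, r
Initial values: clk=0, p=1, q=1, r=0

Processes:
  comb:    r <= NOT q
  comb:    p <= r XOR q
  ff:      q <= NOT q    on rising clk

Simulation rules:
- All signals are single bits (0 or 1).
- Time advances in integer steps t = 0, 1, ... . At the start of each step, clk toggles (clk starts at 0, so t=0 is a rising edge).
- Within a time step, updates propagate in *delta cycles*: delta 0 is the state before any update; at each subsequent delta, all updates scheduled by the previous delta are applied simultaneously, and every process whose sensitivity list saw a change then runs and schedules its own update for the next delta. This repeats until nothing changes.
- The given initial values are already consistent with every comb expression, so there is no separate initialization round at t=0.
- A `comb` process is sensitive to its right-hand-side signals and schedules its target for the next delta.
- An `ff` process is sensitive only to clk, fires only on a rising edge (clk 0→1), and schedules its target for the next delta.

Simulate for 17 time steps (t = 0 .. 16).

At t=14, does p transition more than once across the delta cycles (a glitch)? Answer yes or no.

[bits: p,r,q,clk]
t=0: Δ0=1010 Δ1=1011 Δ2=1001 Δ3=0101 Δ4=1101 | 4Δ
t=1: Δ0=1101 Δ1=1100 | 1Δ
t=2: Δ0=1100 Δ1=1101 Δ2=1111 Δ3=0011 Δ4=1011 | 4Δ
t=3: Δ0=1011 Δ1=1010 | 1Δ
t=4: Δ0=1010 Δ1=1011 Δ2=1001 Δ3=0101 Δ4=1101 | 4Δ
t=5: Δ0=1101 Δ1=1100 | 1Δ
t=6: Δ0=1100 Δ1=1101 Δ2=1111 Δ3=0011 Δ4=1011 | 4Δ
t=7: Δ0=1011 Δ1=1010 | 1Δ
t=8: Δ0=1010 Δ1=1011 Δ2=1001 Δ3=0101 Δ4=1101 | 4Δ
t=9: Δ0=1101 Δ1=1100 | 1Δ
t=10: Δ0=1100 Δ1=1101 Δ2=1111 Δ3=0011 Δ4=1011 | 4Δ
t=11: Δ0=1011 Δ1=1010 | 1Δ
t=12: Δ0=1010 Δ1=1011 Δ2=1001 Δ3=0101 Δ4=1101 | 4Δ
t=13: Δ0=1101 Δ1=1100 | 1Δ
t=14: Δ0=1100 Δ1=1101 Δ2=1111 Δ3=0011 Δ4=1011 | 4Δ
t=15: Δ0=1011 Δ1=1010 | 1Δ
t=16: Δ0=1010 Δ1=1011 Δ2=1001 Δ3=0101 Δ4=1101 | 4Δ

yes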